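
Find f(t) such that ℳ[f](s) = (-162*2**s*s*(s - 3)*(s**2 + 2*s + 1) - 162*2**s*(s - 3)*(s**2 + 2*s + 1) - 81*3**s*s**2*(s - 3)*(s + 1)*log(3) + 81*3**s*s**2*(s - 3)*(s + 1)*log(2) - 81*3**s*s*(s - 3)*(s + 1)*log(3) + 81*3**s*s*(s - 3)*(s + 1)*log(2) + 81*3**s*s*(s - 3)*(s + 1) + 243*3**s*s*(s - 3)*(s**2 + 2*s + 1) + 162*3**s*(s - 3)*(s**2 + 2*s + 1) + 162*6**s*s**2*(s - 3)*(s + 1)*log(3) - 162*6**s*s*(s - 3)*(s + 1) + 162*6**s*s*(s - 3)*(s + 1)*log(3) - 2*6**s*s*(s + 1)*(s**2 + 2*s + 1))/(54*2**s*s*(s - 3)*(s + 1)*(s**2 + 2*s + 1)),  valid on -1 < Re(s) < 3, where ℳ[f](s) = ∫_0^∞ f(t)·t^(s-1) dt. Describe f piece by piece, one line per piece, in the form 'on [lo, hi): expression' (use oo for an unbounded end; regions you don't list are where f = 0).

along the cuts 1, 3/2, 3, ℳ[f](s) splits into 4 integrals
on [0, 1): add ∫ t·t^(s-1) dt
for t in [1, 3/2): the term is ∫ (t + 3)·t^(s-1)
on [3/2, 3): add ∫ t*log(t)·t^(s-1) dt
over [3, ∞), the kernel integral of t**(-3) enters the sum

on [0, 1): t
on [1, 3/2): t + 3
on [3/2, 3): t*log(t)
on [3, oo): t**(-3)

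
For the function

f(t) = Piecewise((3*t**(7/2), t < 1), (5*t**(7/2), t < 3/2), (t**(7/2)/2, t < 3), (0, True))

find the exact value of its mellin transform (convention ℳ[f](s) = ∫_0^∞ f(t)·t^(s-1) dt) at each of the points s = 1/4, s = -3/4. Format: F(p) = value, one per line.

F(1/4) = -8/15 + 81*2**(1/4)*3**(3/4)/40 + 18*3**(3/4)/5
F(-3/4) = -8/11 + 18*3**(3/4)/11 + 81*2**(1/4)*3**(3/4)/44

integrate the 3 segments split at 1, 3/2, then add the results
∫ 3*t**(7/2)·t^(s-1) over [0, 1)
∫ 5*t**(7/2)·t^(s-1) over [1, 3/2)
∫ t**(7/2)/2·t^(s-1) over [3/2, 3)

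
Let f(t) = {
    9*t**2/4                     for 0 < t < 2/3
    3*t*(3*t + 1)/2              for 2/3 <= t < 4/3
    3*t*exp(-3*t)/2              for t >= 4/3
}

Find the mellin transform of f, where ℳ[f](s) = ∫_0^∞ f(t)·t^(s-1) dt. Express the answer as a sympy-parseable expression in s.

invert the common scale on t to get t**2 on [0, 1); t*(2*t + 1) on [1, 2); t*exp(-2*t) on [2, ∞)
the shared t-power comes off first: t on [0, 1); 2*t + 1 on [1, 2); exp(-2*t) on [2, ∞)
split f at 2/3, 4/3: ℳ[f](s) collects 3 kernel integrals
between 0 and 2/3 the integrand is 9*t**2/4·t^(s-1)
on [2/3, 4/3) integrate f = 3*t*(3*t + 1)/2 against the kernel
piece [4/3, ∞): integrate 3*t*exp(-3*t)/2 against the kernel

2**s*(20*2**(2*s)*(s + 1) + 4*2**(2*s) - 4*2**s*(s + 1) - 2*2**s + (s + 1)*(s + 2)*uppergamma(s + 1, 4))/(2*6**s*(s + 1)*(s + 2))
  Re(s) > -2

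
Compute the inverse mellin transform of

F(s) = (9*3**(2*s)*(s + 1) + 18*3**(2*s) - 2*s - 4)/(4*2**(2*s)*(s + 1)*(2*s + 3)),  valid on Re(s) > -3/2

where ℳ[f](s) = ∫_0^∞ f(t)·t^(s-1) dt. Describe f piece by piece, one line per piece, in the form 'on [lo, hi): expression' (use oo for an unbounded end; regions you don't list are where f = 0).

reversing the power substitution: t**3 on [0, 1/2); t**2*(2 - t) on [1/2, 3/2)
back out the shared t-power: t on [0, 1/2); 2 - t on [1/2, 3/2)
treat the 2 regions marked off by 1/4 separately and sum
between 0 and 1/4 the integrand is t**(3/2)·t^(s-1)
on [1/4, 9/4) integrate f = t*(2 - sqrt(t)) against the kernel

on [0, 1/4): t**(3/2)
on [1/4, 9/4): t*(2 - sqrt(t))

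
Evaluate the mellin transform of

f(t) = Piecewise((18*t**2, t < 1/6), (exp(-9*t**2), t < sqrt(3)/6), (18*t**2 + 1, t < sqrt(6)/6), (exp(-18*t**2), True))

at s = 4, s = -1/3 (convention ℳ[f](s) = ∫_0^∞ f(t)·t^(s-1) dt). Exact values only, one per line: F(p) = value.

strip the common scale on t: 2*t**2 on [0, 1/2); exp(-t**2) on [1/2, sqrt(3)/2); 2*t**2 + 1 on [sqrt(3)/2, sqrt(6)/2); …
peel off the power substitution: 2*t on [0, 1/4); exp(-t) on [1/4, 3/4); 2*t + 1 on [3/4, 3/2); …
reversing the common scale on t: t on [0, 1/2); exp(-t/2) on [1/2, 3/2); t + 1 on [3/2, 3); …
linearity at 1/6, sqrt(3)/6, sqrt(6)/6 turns ℳ[f](s) into 4 summed integrals
[0, 1/6) adds the kernel integral of 18*t**2
over [1/6, sqrt(3)/6), the kernel integral of exp(-9*t**2) enters the sum
∫ (18*t**2 + 1)·t^(s-1) over [sqrt(3)/6, sqrt(6)/6)
on [sqrt(6)/6, ∞) integrate f = exp(-18*t**2) against the kernel

F(4) = -7*exp(-3/4)/648 + exp(-3)/162 + 5*exp(-1/4)/648 + 271/15552
F(-1/3) = 6**(1/3)*(-4*6**(5/6) - 5*2**(2/3)*uppergamma(-1/6, 3/4) + 5*2**(5/6)*uppergamma(-1/6, 3) + 6 + 5*2**(2/3)*uppergamma(-1/6, 1/4) + 14*3**(5/6))/20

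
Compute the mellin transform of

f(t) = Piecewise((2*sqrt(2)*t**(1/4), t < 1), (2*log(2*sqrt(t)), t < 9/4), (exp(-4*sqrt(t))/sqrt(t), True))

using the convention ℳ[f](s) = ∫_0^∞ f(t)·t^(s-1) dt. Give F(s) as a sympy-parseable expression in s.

strip the power substitution: 2*sqrt(2)*sqrt(t) on [0, 1); 2*log(2*t) on [1, 3/2); exp(-4*t)/t on [3/2, ∞)
strip the shared t-power: 2*sqrt(2)*t**(3/2) on [0, 1); 2*t*log(2*t) on [1, 3/2); exp(-4*t) on [3/2, ∞)
back out the common scale on t: t**(3/2) on [0, 2); t*log(t) on [2, 3); exp(-2*t) on [3, ∞)
cuts at 1, 9/4: linearity sums the 3 kernel integrals
segment 0 to 1 holds 2*sqrt(2)*t**(1/4); add its integral
on [1, 9/4): add ∫ 2*log(2*sqrt(t))·t^(s-1) dt
[9/4, ∞) adds the kernel integral of exp(-4*sqrt(t))/sqrt(t)

(-8*144**s*s**2*log(2) + 8*144**s*sqrt(2)*s**2 - 144**s*s*log(4) + 4*144**s*s + 144**s + 8*324**s*s**2*log(3) - 4*324**s*s + 2*324**s*s*log(3) - 324**s + 32*9**s*s**3*uppergamma(2*s - 1, 6) + 8*9**s*s**2*uppergamma(2*s - 1, 6))/(144**s*s**2*(4*s + 1))
  Re(s) > -1/4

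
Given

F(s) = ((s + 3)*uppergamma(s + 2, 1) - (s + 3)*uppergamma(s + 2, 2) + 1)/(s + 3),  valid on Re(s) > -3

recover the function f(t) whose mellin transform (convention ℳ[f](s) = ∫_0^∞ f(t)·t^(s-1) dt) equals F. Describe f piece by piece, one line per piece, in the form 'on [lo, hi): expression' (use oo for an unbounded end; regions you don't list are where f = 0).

reversing the shared t-power: t on [0, 1); exp(-t) on [1, 2)
cuts at 1: linearity sums the 2 kernel integrals
on [0, 1): add ∫ t**3·t^(s-1) dt
segment 1 to 2 holds t**2*exp(-t); add its integral

on [0, 1): t**3
on [1, 2): t**2*exp(-t)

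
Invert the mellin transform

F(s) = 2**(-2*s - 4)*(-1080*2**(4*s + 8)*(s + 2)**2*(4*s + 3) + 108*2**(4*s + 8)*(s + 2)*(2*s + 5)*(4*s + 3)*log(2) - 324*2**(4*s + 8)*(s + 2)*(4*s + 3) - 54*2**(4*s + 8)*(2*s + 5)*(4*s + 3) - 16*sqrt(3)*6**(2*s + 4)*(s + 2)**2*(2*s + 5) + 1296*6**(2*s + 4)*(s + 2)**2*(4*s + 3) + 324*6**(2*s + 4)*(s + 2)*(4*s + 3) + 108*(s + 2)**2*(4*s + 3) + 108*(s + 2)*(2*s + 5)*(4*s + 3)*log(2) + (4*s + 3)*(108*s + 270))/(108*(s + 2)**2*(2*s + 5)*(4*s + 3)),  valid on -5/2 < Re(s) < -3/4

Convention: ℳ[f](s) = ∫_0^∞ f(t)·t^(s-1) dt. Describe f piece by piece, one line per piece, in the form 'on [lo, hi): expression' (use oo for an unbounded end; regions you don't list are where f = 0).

back out the shared t-power: sqrt(t) on [0, 1/4); log(sqrt(t)) on [1/4, 4); sqrt(t) + 3 on [4, 9); …
back out the power substitution: t on [0, 1/2); log(t) on [1/2, 2); t + 3 on [2, 3); …
cuts at 1/4, 4, 9: linearity sums the 4 kernel integrals
between 0 and 1/4 the integrand is t**(5/2)·t^(s-1)
on [1/4, 4): add ∫ t**2*log(sqrt(t))·t^(s-1) dt
on [4, 9): add ∫ t**2*(sqrt(t) + 3)·t^(s-1) dt
the [9, ∞) slice contributes ∫ t**(3/4)·t^(s-1) dt

on [0, 1/4): t**(5/2)
on [1/4, 4): t**2*log(sqrt(t))
on [4, 9): t**2*(sqrt(t) + 3)
on [9, oo): t**(3/4)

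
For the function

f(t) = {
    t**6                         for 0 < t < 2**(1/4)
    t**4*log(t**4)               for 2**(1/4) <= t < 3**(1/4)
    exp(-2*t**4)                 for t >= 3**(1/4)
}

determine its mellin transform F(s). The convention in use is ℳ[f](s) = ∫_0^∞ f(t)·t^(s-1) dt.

back out the power substitution: t**3 on [0, sqrt(2)); t**2*log(t**2) on [sqrt(2), sqrt(3)); exp(-2*t**2) on [sqrt(3), ∞)
the power substitution comes off first: t**(3/2) on [0, 2); t*log(t) on [2, 3); exp(-2*t) on [3, ∞)
slice at 2**(1/4), 3**(1/4), transform all 3 pieces, and sum them
between 0 and 2**(1/4) the integrand is t**6·t^(s-1)
segment 2**(1/4) to 3**(1/4) holds t**4*log(t**4); add its integral
∫ exp(-2*t**4)·t^(s-1) over [3**(1/4), ∞)

(-12**(s/4)*s*(s/2 + 3)*log(2)/2 - 2*12**(s/4)*(s/2 + 3)*log(2) + 2*12**(s/4)*(s/2 + 3) + 4*12**(s/4)*sqrt(2)*(s**2/16 + s/2 + 1) + 3*18**(s/4)*s*(s/2 + 3)*log(3)/4 - 3*18**(s/4)*(s/2 + 3) + 3*18**(s/4)*(s/2 + 3)*log(3) + 3**(s/4)*(s/2 + 3)*(s**2/16 + s/2 + 1)*uppergamma(s/4, 6))/(4*6**(s/4)*(s/2 + 3)*(s**2/16 + s/2 + 1))
  Re(s) > -6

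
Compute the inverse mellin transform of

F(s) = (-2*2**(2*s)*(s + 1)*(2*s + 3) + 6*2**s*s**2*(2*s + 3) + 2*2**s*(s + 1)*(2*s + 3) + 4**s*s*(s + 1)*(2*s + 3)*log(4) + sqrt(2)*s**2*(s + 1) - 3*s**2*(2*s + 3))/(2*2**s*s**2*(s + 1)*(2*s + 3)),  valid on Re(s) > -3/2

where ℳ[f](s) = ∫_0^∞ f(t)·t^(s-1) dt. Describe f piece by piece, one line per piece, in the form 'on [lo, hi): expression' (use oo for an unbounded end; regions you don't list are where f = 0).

along the cuts 1/2, 1, ℳ[f](s) splits into 3 integrals
between 0 and 1/2 the integrand is t**(3/2)·t^(s-1)
the [1/2, 1) slice contributes ∫ 3*t·t^(s-1) dt
∫ log(t)·t^(s-1) over [1, 2)

on [0, 1/2): t**(3/2)
on [1/2, 1): 3*t
on [1, 2): log(t)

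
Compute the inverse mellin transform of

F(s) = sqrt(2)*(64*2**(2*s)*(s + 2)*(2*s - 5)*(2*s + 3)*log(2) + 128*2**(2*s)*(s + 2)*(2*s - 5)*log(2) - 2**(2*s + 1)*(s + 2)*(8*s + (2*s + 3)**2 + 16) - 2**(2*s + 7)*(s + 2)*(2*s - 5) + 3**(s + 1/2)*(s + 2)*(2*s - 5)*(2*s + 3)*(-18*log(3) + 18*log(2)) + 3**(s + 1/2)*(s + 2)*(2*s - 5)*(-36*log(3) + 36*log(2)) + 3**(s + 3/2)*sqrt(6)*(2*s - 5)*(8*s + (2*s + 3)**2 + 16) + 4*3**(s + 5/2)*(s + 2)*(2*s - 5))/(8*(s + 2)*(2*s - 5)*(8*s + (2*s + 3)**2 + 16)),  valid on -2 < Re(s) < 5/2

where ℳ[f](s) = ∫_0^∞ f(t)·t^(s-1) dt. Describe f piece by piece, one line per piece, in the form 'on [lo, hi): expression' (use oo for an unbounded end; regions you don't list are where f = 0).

the common scale on t comes off first: t**2 on [0, 3/2); t**(5/2)*log(t) on [3/2, 2); t**(-5/2) on [2, ∞)
remove the shared t-power first: t**(3/2) on [0, 3/2); t**2*log(t) on [3/2, 2); t**(-3) on [2, ∞)
peel off the shared t-power: sqrt(t) on [0, 3/2); t*log(t) on [3/2, 2); t**(-4) on [2, ∞)
split f at 3, 4: ℳ[f](s) collects 3 kernel integrals
on [0, 3) integrate f = t**2/4 against the kernel
for t in [3, 4): the term is ∫ sqrt(2)*t**(5/2)*log(t/2)/8·t^(s-1)
for t in [4, ∞): the term is ∫ 4*sqrt(2)/t**(5/2)·t^(s-1)

on [0, 3): t**2/4
on [3, 4): sqrt(2)*t**(5/2)*log(t/2)/8
on [4, oo): 4*sqrt(2)/t**(5/2)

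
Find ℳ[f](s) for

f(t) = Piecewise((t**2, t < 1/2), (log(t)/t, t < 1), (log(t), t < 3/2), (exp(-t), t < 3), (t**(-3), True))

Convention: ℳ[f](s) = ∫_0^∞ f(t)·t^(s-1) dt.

(108*2**s*s**2*(s - 3)*(s + 2)*(s**2 - 2*s + 1)*uppergamma(s, 3/2) - 108*2**s*s**2*(s - 3)*(s + 2)*(s**2 - 2*s + 1)*uppergamma(s, 3) - 108*2**s*s**2*(s - 3)*(s + 2) + 108*2**s*(s - 3)*(s + 2)*(s**2 - 2*s + 1) - 108*3**s*s*(s - 3)*(s + 2)*(s**2 - 2*s + 1)*log(2) + 108*3**s*s*(s - 3)*(s + 2)*(s**2 - 2*s + 1)*log(3) - 108*3**s*(s - 3)*(s + 2)*(s**2 - 2*s + 1) - 4*6**s*s**2*(s + 2)*(s**2 - 2*s + 1) + 216*s**3*(s - 3)*(s + 2)*log(2) - 216*s**2*(s - 3)*(s + 2)*log(2) + 216*s**2*(s - 3)*(s + 2) + 27*s**2*(s - 3)*(s**2 - 2*s + 1))/(108*2**s*s**2*(s - 3)*(s + 2)*(s**2 - 2*s + 1))
  -2 < Re(s) < 3

split f at 1/2, 1, 3/2, 3: ℳ[f](s) collects 5 kernel integrals
on [0, 1/2) integrate f = t**2 against the kernel
on [1/2, 1): add ∫ log(t)/t·t^(s-1) dt
[1, 3/2) adds the kernel integral of log(t)
for t in [3/2, 3): the term is ∫ exp(-t)·t^(s-1)
segment 3 to ∞ holds t**(-3); add its integral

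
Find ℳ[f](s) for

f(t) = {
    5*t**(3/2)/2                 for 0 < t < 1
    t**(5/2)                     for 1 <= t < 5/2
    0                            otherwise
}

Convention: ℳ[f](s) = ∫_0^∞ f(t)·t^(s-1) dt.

(2*(5/2)**(s + 5/2)*(2*s + 3) + 6*s + 19)/((2*s + 3)*(2*s + 5))
  Re(s) > -3/2

split f at 1: ℳ[f](s) collects 2 kernel integrals
segment 0 to 1 holds 5*t**(3/2)/2; add its integral
for t in [1, 5/2): the term is ∫ t**(5/2)·t^(s-1)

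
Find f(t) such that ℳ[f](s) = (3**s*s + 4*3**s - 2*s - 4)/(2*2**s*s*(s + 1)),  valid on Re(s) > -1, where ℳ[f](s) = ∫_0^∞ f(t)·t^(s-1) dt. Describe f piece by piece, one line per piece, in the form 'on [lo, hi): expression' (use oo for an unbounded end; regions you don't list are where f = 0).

treat the 2 regions marked off by 1/2 separately and sum
∫ t·t^(s-1) over [0, 1/2)
between 1/2 and 3/2 the integrand is (2 - t)·t^(s-1)

on [0, 1/2): t
on [1/2, 3/2): 2 - t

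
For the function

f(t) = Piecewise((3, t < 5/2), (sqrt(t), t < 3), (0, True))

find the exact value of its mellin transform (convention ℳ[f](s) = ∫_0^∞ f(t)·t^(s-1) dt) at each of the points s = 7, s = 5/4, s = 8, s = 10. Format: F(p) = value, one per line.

F(7) = -15625*sqrt(10)/384 + 234375/896 + 1458*sqrt(3)/5
F(5/4) = -5*2**(1/4)*5**(3/4)/7 + 12*3**(3/4)/7 + 3*2**(3/4)*5**(1/4)
F(8) = -390625*sqrt(10)/4352 + 1171875/2048 + 13122*sqrt(3)/17
F(10) = -9765625*sqrt(10)/21504 + 5859375/2048 + 39366*sqrt(3)/7

f breaks at 5/2 into 2 integrals to sum
on [0, 5/2): add ∫ 3·t^(s-1) dt
the [5/2, 3) slice contributes ∫ sqrt(t)·t^(s-1) dt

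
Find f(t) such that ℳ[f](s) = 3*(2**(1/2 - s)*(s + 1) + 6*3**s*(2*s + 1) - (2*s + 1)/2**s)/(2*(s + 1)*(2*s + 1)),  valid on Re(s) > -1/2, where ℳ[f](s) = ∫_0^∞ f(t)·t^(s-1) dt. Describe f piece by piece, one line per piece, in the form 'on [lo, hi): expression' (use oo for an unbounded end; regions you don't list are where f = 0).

along the cuts 1/2, ℳ[f](s) splits into 2 integrals
on [0, 1/2) integrate f = 3*sqrt(t)/2 against the kernel
on [1/2, 3) integrate f = 3*t against the kernel

on [0, 1/2): 3*sqrt(t)/2
on [1/2, 3): 3*t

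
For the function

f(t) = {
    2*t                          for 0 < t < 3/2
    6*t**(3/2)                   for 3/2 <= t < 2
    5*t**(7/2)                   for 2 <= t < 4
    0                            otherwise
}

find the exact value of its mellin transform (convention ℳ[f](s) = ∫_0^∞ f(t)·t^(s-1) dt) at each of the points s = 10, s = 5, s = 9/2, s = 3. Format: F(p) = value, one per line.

F(10) = -1220608*sqrt(2)/621 - 531441*sqrt(6)/23552 + 15118289664889/304128
F(5) = -20224*sqrt(2)/221 - 2187*sqrt(6)/416 + 83890211/1088
F(9/2) = 243*sqrt(6)/176 + 2614567/64
F(3) = -1088*sqrt(2)/39 - 27*sqrt(6)/8 + 2622493/416

split f at 3/2, 2: ℳ[f](s) collects 3 kernel integrals
∫ over [0, 3/2) of 2*t·t^(s-1) joins the sum
over [3/2, 2), the kernel integral of 6*t**(3/2) enters the sum
piece [2, 4): integrate 5*t**(7/2) against the kernel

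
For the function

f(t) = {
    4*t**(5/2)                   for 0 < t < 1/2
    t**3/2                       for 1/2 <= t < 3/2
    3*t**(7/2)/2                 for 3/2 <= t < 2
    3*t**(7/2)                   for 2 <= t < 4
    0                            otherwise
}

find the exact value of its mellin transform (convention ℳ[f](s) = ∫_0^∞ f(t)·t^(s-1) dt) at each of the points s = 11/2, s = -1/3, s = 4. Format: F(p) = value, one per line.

summing 4 kernel integrals split by 1/2, 3/2, 2 yields ℳ[f](s)
for t in [0, 1/2): the term is ∫ 4*t**(5/2)·t^(s-1)
over [1/2, 3/2), the kernel integral of t**3/2 enters the sum
∫ over [3/2, 2) of 3*t**(7/2)/2·t^(s-1) joins the sum
the [2, 4) slice contributes ∫ 3*t**(7/2)·t^(s-1) dt

F(11/2) = -sqrt(2)/8704 + 6561*sqrt(6)/8704 + 89384545/1024
F(-1/3) = -72*2**(1/6)/19 - 243*2**(5/6)*3**(1/6)/304 + 3*2**(5/6)/13 + 27*2**(1/3)*3**(2/3)/128 + 147399*2**(1/3)/2432
F(4) = -26619*sqrt(2)/1040 - 2187*sqrt(6)/1280 + 58725721/4480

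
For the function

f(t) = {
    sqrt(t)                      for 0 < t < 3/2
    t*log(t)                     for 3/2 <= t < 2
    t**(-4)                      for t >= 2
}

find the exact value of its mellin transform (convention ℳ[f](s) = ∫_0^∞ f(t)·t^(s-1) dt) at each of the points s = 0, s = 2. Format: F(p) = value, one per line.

split f at 3/2, 2: ℳ[f](s) collects 3 kernel integrals
on [0, 3/2) integrate f = sqrt(t) against the kernel
[3/2, 2) adds the kernel integral of t*log(t)
piece [2, ∞): integrate t**(-4) against the kernel

F(0) = -31/64 + log(8*sqrt(6)/9) + sqrt(6)
F(2) = -9*log(3)/8 - 7/18 + 9*sqrt(6)/20 + 91*log(2)/24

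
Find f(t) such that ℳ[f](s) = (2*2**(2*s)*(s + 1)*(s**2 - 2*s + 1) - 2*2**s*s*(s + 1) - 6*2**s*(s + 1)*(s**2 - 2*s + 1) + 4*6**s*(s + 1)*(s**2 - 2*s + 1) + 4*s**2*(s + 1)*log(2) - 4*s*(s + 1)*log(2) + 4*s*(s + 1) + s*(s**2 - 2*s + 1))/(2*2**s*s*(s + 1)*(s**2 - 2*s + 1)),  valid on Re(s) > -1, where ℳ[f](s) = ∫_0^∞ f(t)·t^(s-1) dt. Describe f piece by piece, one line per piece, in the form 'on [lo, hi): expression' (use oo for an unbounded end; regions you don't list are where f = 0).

summing 4 kernel integrals split by 1/2, 1, 2 yields ℳ[f](s)
over [0, 1/2), the kernel integral of t enters the sum
on [1/2, 1) integrate f = log(t)/t against the kernel
[1, 2) adds the kernel integral of 3
for t in [2, 3): the term is ∫ 2·t^(s-1)

on [0, 1/2): t
on [1/2, 1): log(t)/t
on [1, 2): 3
on [2, 3): 2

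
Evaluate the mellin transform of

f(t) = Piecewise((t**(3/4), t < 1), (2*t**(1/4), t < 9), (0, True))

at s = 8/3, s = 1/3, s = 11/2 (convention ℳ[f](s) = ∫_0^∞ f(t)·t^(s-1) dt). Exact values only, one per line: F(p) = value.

F(8/3) = -564/1435 + 5832*3**(5/6)/35
F(1/3) = -228/91 + 72*3**(1/6)/7
F(11/2) = -108/575 + 1417176*sqrt(3)/23

back out the power substitution: t**(3/2) on [0, 1); 2*sqrt(t) on [1, 3)
breakpoints 1: one integral from each of the 2 segments
∫ over [0, 1) of t**(3/4)·t^(s-1) joins the sum
segment 1 to 9 holds 2*t**(1/4); add its integral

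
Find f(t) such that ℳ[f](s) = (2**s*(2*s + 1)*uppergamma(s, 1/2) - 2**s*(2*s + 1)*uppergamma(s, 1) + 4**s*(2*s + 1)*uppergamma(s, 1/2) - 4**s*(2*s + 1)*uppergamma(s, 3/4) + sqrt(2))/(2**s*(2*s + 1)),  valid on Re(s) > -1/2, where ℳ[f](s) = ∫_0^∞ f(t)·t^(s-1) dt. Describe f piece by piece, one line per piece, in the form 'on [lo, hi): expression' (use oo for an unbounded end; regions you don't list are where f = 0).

split f at 1/2, 1: ℳ[f](s) collects 3 kernel integrals
over [0, 1/2), the kernel integral of sqrt(t) enters the sum
∫ exp(-t)·t^(s-1) over [1/2, 1)
over [1, 3/2), the kernel integral of exp(-t/2) enters the sum

on [0, 1/2): sqrt(t)
on [1/2, 1): exp(-t)
on [1, 3/2): exp(-t/2)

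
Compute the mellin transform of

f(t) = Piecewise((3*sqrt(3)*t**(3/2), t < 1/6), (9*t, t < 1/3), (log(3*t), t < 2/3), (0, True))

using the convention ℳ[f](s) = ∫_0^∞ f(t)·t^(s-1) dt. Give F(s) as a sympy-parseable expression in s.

peel off the common scale on t: t**(3/2) on [0, 1/2); 3*t on [1/2, 1); log(t) on [1, 2)
linearity at 1/6, 1/3 turns ℳ[f](s) into 3 summed integrals
the [0, 1/6) slice contributes ∫ 3*sqrt(3)*t**(3/2)·t^(s-1) dt
[1/6, 1/3) adds the kernel integral of 9*t
segment [1/3, 2/3) carries log(3*t); integrate it

(2**(2*s)*s*(s + 1)*(2*s + 3)*log(4) - 2*2**(2*s)*(s + 1)*(2*s + 3) + 6*2**s*s**2*(2*s + 3) + 2*2**s*(s + 1)*(2*s + 3) + sqrt(2)*s**2*(s + 1) - 3*s**2*(2*s + 3))/(2*6**s*s**2*(s + 1)*(2*s + 3))
  Re(s) > -3/2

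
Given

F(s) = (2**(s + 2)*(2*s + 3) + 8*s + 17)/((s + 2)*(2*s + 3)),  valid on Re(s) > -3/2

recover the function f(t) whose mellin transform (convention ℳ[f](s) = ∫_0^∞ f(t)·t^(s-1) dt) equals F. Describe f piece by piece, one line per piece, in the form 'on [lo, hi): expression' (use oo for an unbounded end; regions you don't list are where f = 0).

on [0, 1): 5*t**(3/2)
on [1, 2): t**2

treat the 2 regions marked off by 1 separately and sum
the [0, 1) slice contributes ∫ 5*t**(3/2)·t^(s-1) dt
on [1, 2) integrate f = t**2 against the kernel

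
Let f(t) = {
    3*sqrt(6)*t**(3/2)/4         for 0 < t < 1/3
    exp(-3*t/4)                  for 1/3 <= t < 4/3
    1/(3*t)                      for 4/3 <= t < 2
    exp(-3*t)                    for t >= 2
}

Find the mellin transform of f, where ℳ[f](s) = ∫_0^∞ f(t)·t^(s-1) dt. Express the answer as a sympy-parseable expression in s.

(24**s*(s - 1)*(2*s + 3)*uppergamma(s, 1/4) - 24**s*(s - 1)*(2*s + 3)*uppergamma(s, 1) - 24**s*(2*s + 3)/4 + 36**s*(2*s + 3)/6 + 6**s*(s - 1)*(2*s + 3)*uppergamma(s, 6) + sqrt(2)*6**s*(s - 1)/2)/(18**s*(s - 1)*(2*s + 3))
  Re(s) > -3/2

reversing the common scale on t: t**(3/2) on [0, 1/2); exp(-t/2) on [1/2, 2); 1/(2*t) on [2, 3); …
integrate the 4 segments split at 1/3, 4/3, 2, then add the results
segment [0, 1/3) carries 3*sqrt(6)*t**(3/2)/4; integrate it
on [1/3, 4/3) integrate f = exp(-3*t/4) against the kernel
∫ over [4/3, 2) of 1/(3*t)·t^(s-1) joins the sum
segment 2 to ∞ holds exp(-3*t); add its integral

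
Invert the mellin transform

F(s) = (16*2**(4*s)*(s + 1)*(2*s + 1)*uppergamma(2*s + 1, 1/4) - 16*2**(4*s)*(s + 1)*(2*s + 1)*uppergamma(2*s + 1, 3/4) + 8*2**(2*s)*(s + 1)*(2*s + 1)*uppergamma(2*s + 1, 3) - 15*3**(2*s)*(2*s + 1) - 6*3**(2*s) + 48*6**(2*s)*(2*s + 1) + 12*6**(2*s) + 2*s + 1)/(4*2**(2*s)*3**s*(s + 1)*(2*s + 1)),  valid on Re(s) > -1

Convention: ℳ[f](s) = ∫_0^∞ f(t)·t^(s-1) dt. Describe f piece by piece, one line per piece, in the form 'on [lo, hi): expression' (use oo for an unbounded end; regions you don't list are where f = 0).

the common scale on t comes off first: t on [0, 1/4); sqrt(t)*exp(-sqrt(t)/2) on [1/4, 9/4); sqrt(t)*(sqrt(t) + 1) on [9/4, 9); …
peel off the power substitution: t**2 on [0, 1/2); t*exp(-t/2) on [1/2, 3/2); t*(t + 1) on [3/2, 3); …
peel off the shared t-power: t on [0, 1/2); exp(-t/2) on [1/2, 3/2); t + 1 on [3/2, 3); …
slice at 1/12, 3/4, 3, transform all 4 pieces, and sum them
on [0, 1/12): add ∫ 3*t·t^(s-1) dt
segment 1/12 to 3/4 holds sqrt(3)*sqrt(t)*exp(-sqrt(3)*sqrt(t)/2); add its integral
on [3/4, 3) integrate f = sqrt(3)*sqrt(t)*(sqrt(3)*sqrt(t) + 1) against the kernel
∫ sqrt(3)*sqrt(t)*exp(-sqrt(3)*sqrt(t))·t^(s-1) over [3, ∞)

on [0, 1/12): 3*t
on [1/12, 3/4): sqrt(3)*sqrt(t)*exp(-sqrt(3)*sqrt(t)/2)
on [3/4, 3): sqrt(3)*sqrt(t)*(sqrt(3)*sqrt(t) + 1)
on [3, oo): sqrt(3)*sqrt(t)*exp(-sqrt(3)*sqrt(t))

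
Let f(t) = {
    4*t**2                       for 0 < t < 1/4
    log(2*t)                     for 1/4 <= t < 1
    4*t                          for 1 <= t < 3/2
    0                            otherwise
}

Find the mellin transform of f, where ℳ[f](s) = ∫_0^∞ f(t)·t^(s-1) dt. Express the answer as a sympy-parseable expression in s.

(-16*2**(2*s)*s**2*(s + 2) + 4*2**(2*s)*s*(s + 1)*(s + 2)*log(2) - 4*2**(2*s)*(s + 1)*(s + 2) + 24*6**s*s**2*(s + 2) + s**2*(s + 1) + 4*s*(s + 1)*(s + 2)*log(2) + 4*(s + 1)*(s + 2))/(4*2**(2*s)*s**2*(s + 1)*(s + 2))
  Re(s) > -2

reversing the common scale on t: t**2 on [0, 1/2); log(t) on [1/2, 2); 2*t on [2, 3)
breakpoints 1/4, 1: one integral from each of the 3 segments
∫ over [0, 1/4) of 4*t**2·t^(s-1) joins the sum
segment 1/4 to 1 holds log(2*t); add its integral
the [1, 3/2) slice contributes ∫ 4*t·t^(s-1) dt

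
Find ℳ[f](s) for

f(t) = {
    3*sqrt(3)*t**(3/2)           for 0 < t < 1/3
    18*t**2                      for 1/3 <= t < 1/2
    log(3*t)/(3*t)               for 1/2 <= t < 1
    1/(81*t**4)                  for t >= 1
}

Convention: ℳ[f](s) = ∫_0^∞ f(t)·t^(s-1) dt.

(324*2**s*(s - 4)*(s + 2)*(s**2 - 2*s + 1) - 324*2**s*(s - 4)*(2*s + 3)*(s**2 - 2*s + 1) - 108*3**s*s*(s - 4)*(s + 2)*(2*s + 3)*log(3) + 108*3**s*s*(s - 4)*(s + 2)*(2*s + 3)*log(2) - 108*3**s*(s - 4)*(s + 2)*(2*s + 3)*log(2) + 108*3**s*(s - 4)*(s + 2)*(2*s + 3) + 108*3**s*(s - 4)*(s + 2)*(2*s + 3)*log(3) + 729*3**s*(s - 4)*(2*s + 3)*(s**2 - 2*s + 1) + 54*6**s*s*(s - 4)*(s + 2)*(2*s + 3)*log(3) - 54*6**s*(s - 4)*(s + 2)*(2*s + 3)*log(3) - 54*6**s*(s - 4)*(s + 2)*(2*s + 3) - 2*6**s*(s + 2)*(2*s + 3)*(s**2 - 2*s + 1))/(162*6**s*(s - 4)*(s + 2)*(2*s + 3)*(s**2 - 2*s + 1))
  -3/2 < Re(s) < 4

remove the common scale on t first: t**(3/2) on [0, 1); 2*t**2 on [1, 3/2); log(t)/t on [3/2, 3); …
f breaks at 1/3, 1/2, 1 into 4 integrals to sum
between 0 and 1/3 the integrand is 3*sqrt(3)*t**(3/2)·t^(s-1)
piece [1/3, 1/2): integrate 18*t**2 against the kernel
[1/2, 1) adds the kernel integral of log(3*t)/(3*t)
on [1, ∞) integrate f = 1/(81*t**4) against the kernel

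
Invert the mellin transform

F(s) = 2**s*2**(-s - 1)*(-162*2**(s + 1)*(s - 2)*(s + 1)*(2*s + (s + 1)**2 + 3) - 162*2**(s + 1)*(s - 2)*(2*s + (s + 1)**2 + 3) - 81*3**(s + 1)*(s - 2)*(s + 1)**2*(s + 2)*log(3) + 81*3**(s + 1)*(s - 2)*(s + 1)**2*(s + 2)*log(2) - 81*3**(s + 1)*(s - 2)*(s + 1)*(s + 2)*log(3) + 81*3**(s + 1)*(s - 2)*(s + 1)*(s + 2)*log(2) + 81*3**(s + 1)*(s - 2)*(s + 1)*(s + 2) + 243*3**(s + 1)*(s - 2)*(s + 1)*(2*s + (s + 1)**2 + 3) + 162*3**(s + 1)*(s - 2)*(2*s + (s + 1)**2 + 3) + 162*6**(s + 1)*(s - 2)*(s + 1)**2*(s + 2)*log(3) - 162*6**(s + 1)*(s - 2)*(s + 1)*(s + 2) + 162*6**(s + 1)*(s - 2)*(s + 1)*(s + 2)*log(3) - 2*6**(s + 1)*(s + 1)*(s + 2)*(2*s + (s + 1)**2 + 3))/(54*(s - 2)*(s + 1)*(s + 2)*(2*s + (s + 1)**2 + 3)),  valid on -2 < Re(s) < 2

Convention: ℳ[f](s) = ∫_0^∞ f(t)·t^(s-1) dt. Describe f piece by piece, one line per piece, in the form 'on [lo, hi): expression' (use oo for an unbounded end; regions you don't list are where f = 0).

reversing the common scale on t: t**2 on [0, 1); t*(t + 3) on [1, 3/2); t**2*log(t) on [3/2, 3); …
peel off the shared t-power: t on [0, 1); t + 3 on [1, 3/2); t*log(t) on [3/2, 3); …
slice at 2, 3, 6, transform all 4 pieces, and sum them
segment 0 to 2 holds t**2/4; add its integral
on [2, 3): add ∫ t*(t/2 + 3)/2·t^(s-1) dt
on [3, 6): add ∫ t**2*log(t/2)/4·t^(s-1) dt
segment [6, ∞) carries 4/t**2; integrate it

on [0, 2): t**2/4
on [2, 3): t*(t/2 + 3)/2
on [3, 6): t**2*log(t/2)/4
on [6, oo): 4/t**2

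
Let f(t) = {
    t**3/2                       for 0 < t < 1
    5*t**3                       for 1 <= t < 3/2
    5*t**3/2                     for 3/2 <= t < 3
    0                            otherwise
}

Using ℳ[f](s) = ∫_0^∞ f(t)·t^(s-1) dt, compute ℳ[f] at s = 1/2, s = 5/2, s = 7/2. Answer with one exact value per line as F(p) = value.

f breaks at 1, 3/2 into 3 integrals to sum
segment 0 to 1 holds t**3/2; add its integral
over [1, 3/2), the kernel integral of 5*t**3 enters the sum
segment 3/2 to 3 holds 5*t**3/2; add its integral

F(1/2) = -9/7 + 135*sqrt(6)/112 + 135*sqrt(3)/7
F(5/2) = -9/11 + 1215*sqrt(6)/704 + 1215*sqrt(3)/11
F(7/2) = -9/13 + 3645*sqrt(6)/1664 + 3645*sqrt(3)/13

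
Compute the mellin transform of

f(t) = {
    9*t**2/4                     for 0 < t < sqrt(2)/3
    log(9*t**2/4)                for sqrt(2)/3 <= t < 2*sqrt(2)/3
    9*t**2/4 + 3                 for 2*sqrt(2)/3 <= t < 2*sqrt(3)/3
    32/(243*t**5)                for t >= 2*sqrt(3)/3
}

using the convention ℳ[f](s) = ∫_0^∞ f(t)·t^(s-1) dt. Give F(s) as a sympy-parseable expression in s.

invert the common scale on t to get t**2 on [0, sqrt(2)/2); log(t**2) on [sqrt(2)/2, sqrt(2)); t**2 + 3 on [sqrt(2), sqrt(3)); …
strip the power substitution: t on [0, 1/2); log(t) on [1/2, 2); t + 3 on [2, 3); …
split f at sqrt(2)/3, 2*sqrt(2)/3, 2*sqrt(3)/3: ℳ[f](s) collects 4 kernel integrals
over [0, sqrt(2)/3), the kernel integral of 9*t**2/4 enters the sum
the [sqrt(2)/3, 2*sqrt(2)/3) slice contributes ∫ log(9*t**2/4)·t^(s-1) dt
between 2*sqrt(2)/3 and 2*sqrt(3)/3 the integrand is (9*t**2/4 + 3)·t^(s-1)
piece [2*sqrt(3)/3, ∞): integrate 32/(243*t**5) against the kernel

(-135*2**s*s**2*(s - 5)/2 + 27*2**s*s*(s/2 + 1)*(s - 5)*log(2) - 81*2**s*s*(s - 5) - 54*2**s*(s/2 + 1)*(s - 5) - sqrt(3)*6**(s/2)*s**2*(s/2 + 1) + 81*6**(s/2)*s**2*(s - 5) + 81*6**(s/2)*s*(s - 5) + 27*s**2*(s - 5)/4 + 27*s*(s/2 + 1)*(s - 5)*log(2) + (s - 5)*(27*s + 54))/(27*2**(s/2)*(3/2)**s*s**2*(s/2 + 1)*(s - 5))
  -2 < Re(s) < 5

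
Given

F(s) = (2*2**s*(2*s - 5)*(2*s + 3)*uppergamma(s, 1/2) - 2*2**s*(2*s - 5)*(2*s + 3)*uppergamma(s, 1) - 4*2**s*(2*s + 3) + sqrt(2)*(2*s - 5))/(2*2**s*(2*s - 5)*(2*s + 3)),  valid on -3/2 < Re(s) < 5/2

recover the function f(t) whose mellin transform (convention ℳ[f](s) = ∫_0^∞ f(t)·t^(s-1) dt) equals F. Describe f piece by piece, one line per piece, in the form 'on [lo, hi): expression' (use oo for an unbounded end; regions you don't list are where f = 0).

on [0, 1/2): t**(3/2)
on [1/2, 1): exp(-t)
on [1, oo): t**(-5/2)

split f at 1/2, 1: ℳ[f](s) collects 3 kernel integrals
segment 0 to 1/2 holds t**(3/2); add its integral
∫ exp(-t)·t^(s-1) over [1/2, 1)
on [1, ∞) integrate f = t**(-5/2) against the kernel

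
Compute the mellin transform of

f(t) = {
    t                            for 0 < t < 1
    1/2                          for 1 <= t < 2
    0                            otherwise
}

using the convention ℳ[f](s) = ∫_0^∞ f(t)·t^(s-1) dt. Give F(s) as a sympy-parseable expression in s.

(2**s*(s + 1) + s - 1)/(2*s*(s + 1))
  Re(s) > -1

f breaks at 1 into 2 integrals to sum
∫ over [0, 1) of t·t^(s-1) joins the sum
segment [1, 2) carries 1/2; integrate it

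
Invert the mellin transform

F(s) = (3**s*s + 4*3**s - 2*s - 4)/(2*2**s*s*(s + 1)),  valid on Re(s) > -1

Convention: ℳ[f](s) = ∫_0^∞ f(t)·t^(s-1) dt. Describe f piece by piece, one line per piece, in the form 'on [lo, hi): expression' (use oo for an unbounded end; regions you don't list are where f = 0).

on [0, 1/2): t
on [1/2, 3/2): 2 - t

breakpoints 1/2: one integral from each of the 2 segments
on [0, 1/2): add ∫ t·t^(s-1) dt
segment [1/2, 3/2) carries (2 - t); integrate it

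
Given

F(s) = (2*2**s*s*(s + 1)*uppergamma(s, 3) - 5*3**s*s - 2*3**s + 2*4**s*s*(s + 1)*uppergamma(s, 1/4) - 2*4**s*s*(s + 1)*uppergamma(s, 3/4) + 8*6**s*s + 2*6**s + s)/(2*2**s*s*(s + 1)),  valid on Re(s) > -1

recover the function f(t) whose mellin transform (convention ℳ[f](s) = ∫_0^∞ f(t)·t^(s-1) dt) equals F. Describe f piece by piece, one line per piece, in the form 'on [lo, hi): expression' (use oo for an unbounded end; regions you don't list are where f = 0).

split f at 1/2, 3/2, 3: ℳ[f](s) collects 4 kernel integrals
∫ over [0, 1/2) of t·t^(s-1) joins the sum
for t in [1/2, 3/2): the term is ∫ exp(-t/2)·t^(s-1)
segment 3/2 to 3 holds (t + 1); add its integral
∫ exp(-t)·t^(s-1) over [3, ∞)

on [0, 1/2): t
on [1/2, 3/2): exp(-t/2)
on [3/2, 3): t + 1
on [3, oo): exp(-t)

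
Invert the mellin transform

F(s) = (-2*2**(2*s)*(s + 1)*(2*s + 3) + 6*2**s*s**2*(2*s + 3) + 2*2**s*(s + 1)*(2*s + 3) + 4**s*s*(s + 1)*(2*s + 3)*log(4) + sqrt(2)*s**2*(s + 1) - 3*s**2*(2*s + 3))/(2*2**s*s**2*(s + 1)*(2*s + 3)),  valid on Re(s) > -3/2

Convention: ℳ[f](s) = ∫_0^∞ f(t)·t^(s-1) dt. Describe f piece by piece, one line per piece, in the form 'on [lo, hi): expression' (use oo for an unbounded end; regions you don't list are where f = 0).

cuts at 1/2, 1: linearity sums the 3 kernel integrals
between 0 and 1/2 the integrand is t**(3/2)·t^(s-1)
between 1/2 and 1 the integrand is 3*t·t^(s-1)
segment [1, 2) carries log(t); integrate it

on [0, 1/2): t**(3/2)
on [1/2, 1): 3*t
on [1, 2): log(t)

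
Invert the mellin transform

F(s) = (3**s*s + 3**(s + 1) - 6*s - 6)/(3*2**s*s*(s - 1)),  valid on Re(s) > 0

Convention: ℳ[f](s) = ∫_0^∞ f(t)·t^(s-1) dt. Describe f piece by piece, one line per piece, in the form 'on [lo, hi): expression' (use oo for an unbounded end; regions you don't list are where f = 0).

on [0, 1/2): 1
on [1/2, 3/2): (2 - t)/t

invert the shared t-power to get t on [0, 1/2); 2 - t on [1/2, 3/2)
the 2 pieces separated at 1/2 each add one integral
segment [0, 1/2) carries 1; integrate it
over [1/2, 3/2), the kernel integral of (2 - t)/t enters the sum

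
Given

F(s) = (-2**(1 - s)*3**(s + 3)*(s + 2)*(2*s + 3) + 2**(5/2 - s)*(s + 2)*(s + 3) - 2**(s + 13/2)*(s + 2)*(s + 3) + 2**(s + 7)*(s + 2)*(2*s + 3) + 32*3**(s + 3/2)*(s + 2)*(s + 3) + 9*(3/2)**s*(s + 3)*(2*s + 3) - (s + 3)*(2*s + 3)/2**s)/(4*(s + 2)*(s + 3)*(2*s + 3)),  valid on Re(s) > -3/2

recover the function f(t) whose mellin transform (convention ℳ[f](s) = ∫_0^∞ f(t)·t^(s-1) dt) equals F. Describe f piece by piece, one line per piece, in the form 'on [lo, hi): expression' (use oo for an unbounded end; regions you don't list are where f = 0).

linearity at 1/2, 3/2, 2 turns ℳ[f](s) into 4 summed integrals
on [0, 1/2): add ∫ 2*t**(3/2)·t^(s-1) dt
[1/2, 3/2) adds the kernel integral of t**2
between 3/2 and 2 the integrand is 4*t**3·t^(s-1)
[2, 3) adds the kernel integral of 4*t**(3/2)

on [0, 1/2): 2*t**(3/2)
on [1/2, 3/2): t**2
on [3/2, 2): 4*t**3
on [2, 3): 4*t**(3/2)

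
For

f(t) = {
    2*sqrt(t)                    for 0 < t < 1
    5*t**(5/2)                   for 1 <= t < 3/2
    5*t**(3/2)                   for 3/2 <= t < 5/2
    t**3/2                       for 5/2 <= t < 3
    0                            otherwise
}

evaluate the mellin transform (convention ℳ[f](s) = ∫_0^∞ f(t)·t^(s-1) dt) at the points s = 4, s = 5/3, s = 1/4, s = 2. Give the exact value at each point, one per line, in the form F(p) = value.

integrate the 4 segments split at 1, 3/2, 5/2, then add the results
on [0, 1) integrate f = 2*sqrt(t) against the kernel
[1, 3/2) adds the kernel integral of 5*t**(5/2)
[3/2, 5/2) adds the kernel integral of 5*t**(3/2)
the [5/2, 3) slice contributes ∫ t**3/2·t^(s-1) dt

F(4) = 8505*sqrt(6)/9152 + 23543791/209664 + 15625*sqrt(10)/352
F(5/3) = -1875*2**(1/3)*5**(2/3)/896 - 18/65 + 567*2**(5/6)*3**(1/6)/1520 + 243*3**(2/3)/28 + 1875*2**(5/6)*5**(1/6)/152
F(1/4) = -125*2**(3/4)*5**(1/4)/104 - 15*2**(1/4)*3**(3/4)/154 + 28/33 + 54*3**(1/4)/13 + 25*2**(1/4)*5**(3/4)/7
F(2) = 45*sqrt(6)/112 + 40963/2880 + 625*sqrt(10)/56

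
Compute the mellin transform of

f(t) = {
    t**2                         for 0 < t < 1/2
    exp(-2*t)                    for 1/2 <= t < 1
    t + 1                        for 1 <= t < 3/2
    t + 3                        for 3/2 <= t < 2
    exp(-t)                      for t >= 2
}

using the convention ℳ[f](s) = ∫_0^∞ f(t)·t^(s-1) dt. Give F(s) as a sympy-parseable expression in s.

(20*2**(2*s)*s*(s + 2) + 12*2**(2*s)*(s + 2) + 4*2**s*s*(s + 1)*(s + 2)*uppergamma(s, 2) - 8*2**s*s*(s + 2) - 4*2**s*(s + 2) - 8*3**s*s*(s + 2) - 8*3**s*(s + 2) + 4*s*(s + 1)*(s + 2)*uppergamma(s, 1) - 4*s*(s + 1)*(s + 2)*uppergamma(s, 2) + s*(s + 1))/(4*2**s*s*(s + 1)*(s + 2))
  Re(s) > -2

slice at 1/2, 1, 3/2, 2, transform all 5 pieces, and sum them
[0, 1/2) adds the kernel integral of t**2
on [1/2, 1) integrate f = exp(-2*t) against the kernel
the [1, 3/2) slice contributes ∫ (t + 1)·t^(s-1) dt
[3/2, 2) adds the kernel integral of (t + 3)
the [2, ∞) slice contributes ∫ exp(-t)·t^(s-1) dt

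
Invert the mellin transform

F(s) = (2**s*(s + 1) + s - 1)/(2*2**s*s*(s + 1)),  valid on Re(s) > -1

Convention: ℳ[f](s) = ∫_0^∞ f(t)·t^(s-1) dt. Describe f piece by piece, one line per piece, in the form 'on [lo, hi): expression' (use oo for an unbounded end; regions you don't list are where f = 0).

on [0, 1/2): 2*t
on [1/2, 1): 1/2

invert the common scale on t to get t on [0, 1); 1/2 on [1, 2)
summing 2 kernel integrals split by 1/2 yields ℳ[f](s)
over [0, 1/2), the kernel integral of 2*t enters the sum
the [1/2, 1) slice contributes ∫ 1/2·t^(s-1) dt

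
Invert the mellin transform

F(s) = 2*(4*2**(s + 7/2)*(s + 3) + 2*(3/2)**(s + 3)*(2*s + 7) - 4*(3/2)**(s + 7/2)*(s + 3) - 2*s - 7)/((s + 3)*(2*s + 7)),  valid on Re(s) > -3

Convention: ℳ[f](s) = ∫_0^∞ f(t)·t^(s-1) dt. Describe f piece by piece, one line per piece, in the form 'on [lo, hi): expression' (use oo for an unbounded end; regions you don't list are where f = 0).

on [0, 1): 2*t**3
on [1, 3/2): 4*t**3
on [3/2, 2): 4*t**(7/2)

slice at 1, 3/2, transform all 3 pieces, and sum them
on [0, 1): add ∫ 2*t**3·t^(s-1) dt
segment [1, 3/2) carries 4*t**3; integrate it
for t in [3/2, 2): the term is ∫ 4*t**(7/2)·t^(s-1)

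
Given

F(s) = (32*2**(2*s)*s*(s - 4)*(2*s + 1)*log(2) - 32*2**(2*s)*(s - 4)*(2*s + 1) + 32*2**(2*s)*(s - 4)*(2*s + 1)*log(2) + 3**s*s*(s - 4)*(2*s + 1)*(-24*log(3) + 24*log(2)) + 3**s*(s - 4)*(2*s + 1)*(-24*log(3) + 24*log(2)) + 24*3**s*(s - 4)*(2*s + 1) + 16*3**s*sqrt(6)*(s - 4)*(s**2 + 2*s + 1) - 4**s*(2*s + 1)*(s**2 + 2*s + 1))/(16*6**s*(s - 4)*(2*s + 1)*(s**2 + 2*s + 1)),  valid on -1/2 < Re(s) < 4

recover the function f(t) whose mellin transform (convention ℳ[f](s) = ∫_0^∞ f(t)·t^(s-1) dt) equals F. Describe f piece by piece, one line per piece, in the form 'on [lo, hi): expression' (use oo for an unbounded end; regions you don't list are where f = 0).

on [0, 1/2): sqrt(3)*sqrt(t)
on [1/2, 2/3): 3*t*log(3*t)
on [2/3, oo): 1/(81*t**4)

undo the common scale on t: sqrt(t) on [0, 3/2); t*log(t) on [3/2, 2); t**(-4) on [2, ∞)
decompose at 1/2, 2/3; ℳ[f](s) sums the 3 pieces' integrals
∫ over [0, 1/2) of sqrt(3)*sqrt(t)·t^(s-1) joins the sum
on [1/2, 2/3) integrate f = 3*t*log(3*t) against the kernel
piece [2/3, ∞): integrate 1/(81*t**4) against the kernel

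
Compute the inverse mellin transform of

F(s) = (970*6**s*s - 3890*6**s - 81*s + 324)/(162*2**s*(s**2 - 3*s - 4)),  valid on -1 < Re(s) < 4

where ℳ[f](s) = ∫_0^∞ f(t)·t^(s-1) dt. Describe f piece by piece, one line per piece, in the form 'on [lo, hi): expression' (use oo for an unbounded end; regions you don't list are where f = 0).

along the cuts 1/2, 3, ℳ[f](s) splits into 3 integrals
piece [0, 1/2): integrate t against the kernel
on [1/2, 3) integrate f = 2*t against the kernel
segment 3 to ∞ holds t**(-4); add its integral

on [0, 1/2): t
on [1/2, 3): 2*t
on [3, oo): t**(-4)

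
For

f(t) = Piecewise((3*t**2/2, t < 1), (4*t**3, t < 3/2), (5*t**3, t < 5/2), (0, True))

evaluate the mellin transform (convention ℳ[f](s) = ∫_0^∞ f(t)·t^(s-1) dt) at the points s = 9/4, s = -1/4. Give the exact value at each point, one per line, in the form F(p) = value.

decompose at 1, 3/2; ℳ[f](s) sums the 3 pieces' integrals
on [0, 1) integrate f = 3*t**2/2 against the kernel
∫ 4*t**3·t^(s-1) over [1, 3/2)
the [3/2, 5/2) slice contributes ∫ 5*t**3·t^(s-1) dt

F(9/4) = -81*2**(3/4)*3**(1/4)/112 - 146/357 + 15625*2**(3/4)*5**(1/4)/336
F(-1/4) = -9*2**(1/4)*3**(3/4)/22 - 46/77 + 125*2**(1/4)*5**(3/4)/22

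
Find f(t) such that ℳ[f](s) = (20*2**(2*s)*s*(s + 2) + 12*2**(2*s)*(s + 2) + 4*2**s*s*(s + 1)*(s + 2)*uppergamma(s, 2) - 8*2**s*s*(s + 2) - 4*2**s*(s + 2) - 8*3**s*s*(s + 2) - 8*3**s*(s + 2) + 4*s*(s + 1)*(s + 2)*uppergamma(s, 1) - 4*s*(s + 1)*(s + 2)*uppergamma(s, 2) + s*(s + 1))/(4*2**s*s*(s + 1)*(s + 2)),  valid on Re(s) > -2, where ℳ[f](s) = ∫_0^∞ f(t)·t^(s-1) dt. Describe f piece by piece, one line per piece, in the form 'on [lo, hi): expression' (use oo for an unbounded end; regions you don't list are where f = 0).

on [0, 1/2): t**2
on [1/2, 1): exp(-2*t)
on [1, 3/2): t + 1
on [3/2, 2): t + 3
on [2, oo): exp(-t)

summing 5 kernel integrals split by 1/2, 1, 3/2, 2 yields ℳ[f](s)
[0, 1/2) adds the kernel integral of t**2
segment [1/2, 1) carries exp(-2*t); integrate it
[1, 3/2) adds the kernel integral of (t + 1)
∫ over [3/2, 2) of (t + 3)·t^(s-1) joins the sum
between 2 and ∞ the integrand is exp(-t)·t^(s-1)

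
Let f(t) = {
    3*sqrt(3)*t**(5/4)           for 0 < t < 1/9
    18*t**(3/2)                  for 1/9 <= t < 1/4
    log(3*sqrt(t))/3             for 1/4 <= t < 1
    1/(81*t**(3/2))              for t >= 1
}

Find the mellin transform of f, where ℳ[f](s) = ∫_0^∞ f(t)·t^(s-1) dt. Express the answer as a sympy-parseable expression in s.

the shared t-power comes off first: 3*sqrt(3)*t**(3/4) on [0, 1/9); 18*t on [1/9, 1/4); log(3*sqrt(t))/(3*sqrt(t)) on [1/4, 1); …
strip the power substitution: 3*sqrt(3)*t**(3/2) on [0, 1/3); 18*t**2 on [1/3, 1/2); log(3*t)/(3*t) on [1/2, 1); …
peel off the common scale on t: t**(3/2) on [0, 1); 2*t**2 on [1, 3/2); log(t)/t on [3/2, 3); …
cuts at 1/9, 1/4, 1: linearity sums the 4 kernel integrals
on [0, 1/9) integrate f = 3*sqrt(3)*t**(5/4) against the kernel
on [1/9, 1/4) integrate f = 18*t**(3/2) against the kernel
the [1/4, 1) slice contributes ∫ log(3*sqrt(t))/3·t^(s-1) dt
∫ over [1, ∞) of 1/(81*t**(3/2))·t^(s-1) joins the sum

6**(-2*s - 1)*(324*2**(2*s + 1)*(2*s - 3)*(2*s + 3)*(-4*s + 4*(s + 1/2)**2 - 1) - 324*2**(2*s + 1)*(2*s - 3)*(4*s + 5)*(-4*s + 4*(s + 1/2)**2 - 1) - 216*3**(2*s + 1)*(s + 1/2)*(2*s - 3)*(2*s + 3)*(4*s + 5)*log(3) + 216*3**(2*s + 1)*(s + 1/2)*(2*s - 3)*(2*s + 3)*(4*s + 5)*log(2) - 108*3**(2*s + 1)*(2*s - 3)*(2*s + 3)*(4*s + 5)*log(2) + 108*3**(2*s + 1)*(2*s - 3)*(2*s + 3)*(4*s + 5) + 108*3**(2*s + 1)*(2*s - 3)*(2*s + 3)*(4*s + 5)*log(3) + 729*3**(2*s + 1)*(2*s - 3)*(4*s + 5)*(-4*s + 4*(s + 1/2)**2 - 1) + 108*6**(2*s + 1)*(s + 1/2)*(2*s - 3)*(2*s + 3)*(4*s + 5)*log(3) - 54*6**(2*s + 1)*(2*s - 3)*(2*s + 3)*(4*s + 5)*log(3) - 54*6**(2*s + 1)*(2*s - 3)*(2*s + 3)*(4*s + 5) - 2*6**(2*s + 1)*(2*s + 3)*(4*s + 5)*(-4*s + 4*(s + 1/2)**2 - 1))/(81*(2*s - 3)*(2*s + 3)*(4*s + 5)*(-4*s + 4*(s + 1/2)**2 - 1))
  -5/4 < Re(s) < 3/2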